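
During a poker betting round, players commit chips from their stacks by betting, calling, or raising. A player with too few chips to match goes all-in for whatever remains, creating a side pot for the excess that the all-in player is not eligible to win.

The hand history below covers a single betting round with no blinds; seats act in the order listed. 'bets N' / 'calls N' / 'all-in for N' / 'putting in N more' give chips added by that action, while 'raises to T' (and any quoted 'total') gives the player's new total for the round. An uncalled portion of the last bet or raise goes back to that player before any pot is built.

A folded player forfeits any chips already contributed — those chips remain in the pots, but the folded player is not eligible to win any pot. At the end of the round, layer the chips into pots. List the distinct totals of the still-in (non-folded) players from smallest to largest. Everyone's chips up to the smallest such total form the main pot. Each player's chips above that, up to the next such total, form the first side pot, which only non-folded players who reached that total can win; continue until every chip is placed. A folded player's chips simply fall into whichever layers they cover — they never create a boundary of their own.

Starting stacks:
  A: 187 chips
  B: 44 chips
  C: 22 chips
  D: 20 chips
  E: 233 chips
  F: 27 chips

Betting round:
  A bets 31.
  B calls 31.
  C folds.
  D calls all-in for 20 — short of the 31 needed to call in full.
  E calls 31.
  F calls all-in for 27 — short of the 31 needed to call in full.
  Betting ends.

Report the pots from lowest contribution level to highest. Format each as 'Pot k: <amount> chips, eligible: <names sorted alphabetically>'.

Contributions: A=31, B=31, D=20, E=31, F=27
Folded: C
Pot levels (distinct totals of non-folded players): 20, 27, 31
Layer 1-20: 20 each from A, B, D, E, F = 20*5 = 100 chips; eligible A, B, D, E, F
Layer 21-27: 7 each from A, B, E, F = 7*4 = 28 chips; eligible A, B, E, F
Layer 28-31: 4 each from A, B, E = 4*3 = 12 chips; eligible A, B, E

Pot 1: 100 chips, eligible: A, B, D, E, F
Pot 2: 28 chips, eligible: A, B, E, F
Pot 3: 12 chips, eligible: A, B, E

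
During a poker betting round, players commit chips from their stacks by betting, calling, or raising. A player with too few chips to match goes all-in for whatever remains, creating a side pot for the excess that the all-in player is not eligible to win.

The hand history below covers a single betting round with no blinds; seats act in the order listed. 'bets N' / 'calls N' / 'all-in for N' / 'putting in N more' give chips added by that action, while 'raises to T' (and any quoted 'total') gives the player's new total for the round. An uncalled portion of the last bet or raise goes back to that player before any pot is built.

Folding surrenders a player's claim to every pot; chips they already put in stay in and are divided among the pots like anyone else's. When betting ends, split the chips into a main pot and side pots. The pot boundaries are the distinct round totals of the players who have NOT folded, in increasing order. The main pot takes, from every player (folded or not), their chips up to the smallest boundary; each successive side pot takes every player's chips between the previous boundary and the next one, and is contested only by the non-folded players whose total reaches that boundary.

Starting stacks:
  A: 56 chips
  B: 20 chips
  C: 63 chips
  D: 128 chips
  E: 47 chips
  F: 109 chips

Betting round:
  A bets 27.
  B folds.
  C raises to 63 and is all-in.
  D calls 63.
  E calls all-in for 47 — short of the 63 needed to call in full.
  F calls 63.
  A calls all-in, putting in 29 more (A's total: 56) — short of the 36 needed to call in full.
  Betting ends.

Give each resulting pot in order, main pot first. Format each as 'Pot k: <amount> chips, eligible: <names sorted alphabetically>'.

Contributions: A=56, C=63, D=63, E=47, F=63
Folded: B
Pot levels (distinct totals of non-folded players): 47, 56, 63
Layer 1-47: 47 each from A, C, D, E, F = 47*5 = 235 chips; eligible A, C, D, E, F
Layer 48-56: 9 each from A, C, D, F = 9*4 = 36 chips; eligible A, C, D, F
Layer 57-63: 7 each from C, D, F = 7*3 = 21 chips; eligible C, D, F

Pot 1: 235 chips, eligible: A, C, D, E, F
Pot 2: 36 chips, eligible: A, C, D, F
Pot 3: 21 chips, eligible: C, D, F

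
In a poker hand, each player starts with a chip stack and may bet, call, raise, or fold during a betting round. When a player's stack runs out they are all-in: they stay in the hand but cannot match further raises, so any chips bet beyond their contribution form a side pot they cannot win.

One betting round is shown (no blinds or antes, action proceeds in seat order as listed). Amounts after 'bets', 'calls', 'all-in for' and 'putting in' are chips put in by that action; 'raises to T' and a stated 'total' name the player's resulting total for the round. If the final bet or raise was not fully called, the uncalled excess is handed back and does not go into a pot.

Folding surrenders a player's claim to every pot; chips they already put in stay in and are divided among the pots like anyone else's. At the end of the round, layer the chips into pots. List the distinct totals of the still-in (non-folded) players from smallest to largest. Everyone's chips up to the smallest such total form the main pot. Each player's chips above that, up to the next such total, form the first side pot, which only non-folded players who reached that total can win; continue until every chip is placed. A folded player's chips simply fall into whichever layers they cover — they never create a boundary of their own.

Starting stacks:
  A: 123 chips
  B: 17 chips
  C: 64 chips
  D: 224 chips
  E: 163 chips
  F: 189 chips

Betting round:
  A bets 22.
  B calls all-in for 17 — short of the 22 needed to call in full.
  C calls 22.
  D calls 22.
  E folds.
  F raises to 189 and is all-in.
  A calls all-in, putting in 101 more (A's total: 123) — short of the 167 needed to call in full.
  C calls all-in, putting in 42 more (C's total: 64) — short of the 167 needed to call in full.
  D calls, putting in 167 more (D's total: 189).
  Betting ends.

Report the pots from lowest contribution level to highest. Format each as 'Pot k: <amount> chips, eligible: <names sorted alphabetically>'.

Pot 1: 85 chips, eligible: A, B, C, D, F
Pot 2: 188 chips, eligible: A, C, D, F
Pot 3: 177 chips, eligible: A, D, F
Pot 4: 132 chips, eligible: D, F

Derivation:
Contributions: A=123, B=17, C=64, D=189, F=189
Folded: E
Pot levels (distinct totals of non-folded players): 17, 64, 123, 189
Layer 1-17: 17 each from A, B, C, D, F = 17*5 = 85 chips; eligible A, B, C, D, F
Layer 18-64: 47 each from A, C, D, F = 47*4 = 188 chips; eligible A, C, D, F
Layer 65-123: 59 each from A, D, F = 59*3 = 177 chips; eligible A, D, F
Layer 124-189: 66 each from D, F = 66*2 = 132 chips; eligible D, F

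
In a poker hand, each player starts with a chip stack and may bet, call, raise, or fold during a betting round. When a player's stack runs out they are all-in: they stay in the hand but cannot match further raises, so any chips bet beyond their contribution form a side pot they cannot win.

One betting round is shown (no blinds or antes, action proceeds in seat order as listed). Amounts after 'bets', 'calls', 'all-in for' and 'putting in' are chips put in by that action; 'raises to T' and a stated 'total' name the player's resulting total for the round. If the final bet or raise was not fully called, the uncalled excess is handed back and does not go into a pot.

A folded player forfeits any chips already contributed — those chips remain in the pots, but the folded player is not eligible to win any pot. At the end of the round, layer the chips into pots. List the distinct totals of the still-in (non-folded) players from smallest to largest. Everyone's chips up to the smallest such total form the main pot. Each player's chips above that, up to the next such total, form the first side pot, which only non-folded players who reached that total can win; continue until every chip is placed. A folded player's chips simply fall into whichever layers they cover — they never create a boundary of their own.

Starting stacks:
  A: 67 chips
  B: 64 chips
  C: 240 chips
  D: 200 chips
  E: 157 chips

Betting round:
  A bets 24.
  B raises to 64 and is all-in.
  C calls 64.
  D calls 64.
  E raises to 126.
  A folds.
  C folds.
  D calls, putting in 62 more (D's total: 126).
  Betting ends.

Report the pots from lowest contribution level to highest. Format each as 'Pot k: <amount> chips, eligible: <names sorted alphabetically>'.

Pot 1: 280 chips, eligible: B, D, E
Pot 2: 124 chips, eligible: D, E

Derivation:
Contributions: A=24, B=64, C=64, D=126, E=126
Folded: A, C
Pot levels (distinct totals of non-folded players): 64, 126
Layer 1-64: A 24 + B 64 + C 64 + D 64 + E 64 = 280 chips; eligible B, D, E
Layer 65-126: 62 each from D, E = 62*2 = 124 chips; eligible D, E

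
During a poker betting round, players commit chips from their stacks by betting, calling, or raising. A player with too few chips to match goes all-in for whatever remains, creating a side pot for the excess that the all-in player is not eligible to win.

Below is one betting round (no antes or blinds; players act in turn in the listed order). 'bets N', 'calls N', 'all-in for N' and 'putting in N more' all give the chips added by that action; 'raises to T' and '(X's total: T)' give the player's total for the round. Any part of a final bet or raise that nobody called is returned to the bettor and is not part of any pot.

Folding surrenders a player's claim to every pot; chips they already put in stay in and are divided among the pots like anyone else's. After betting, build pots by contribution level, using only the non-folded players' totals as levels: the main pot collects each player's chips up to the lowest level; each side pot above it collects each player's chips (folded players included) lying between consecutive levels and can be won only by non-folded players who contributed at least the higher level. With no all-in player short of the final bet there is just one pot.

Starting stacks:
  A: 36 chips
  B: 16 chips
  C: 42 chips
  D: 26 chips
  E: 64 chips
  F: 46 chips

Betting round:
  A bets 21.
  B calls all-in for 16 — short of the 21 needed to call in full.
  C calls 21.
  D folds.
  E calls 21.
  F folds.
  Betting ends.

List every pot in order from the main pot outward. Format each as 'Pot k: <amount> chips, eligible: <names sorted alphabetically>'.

Pot 1: 64 chips, eligible: A, B, C, E
Pot 2: 15 chips, eligible: A, C, E

Derivation:
Contributions: A=21, B=16, C=21, E=21
Folded: D, F
Pot levels (distinct totals of non-folded players): 16, 21
Layer 1-16: 16 each from A, B, C, E = 16*4 = 64 chips; eligible A, B, C, E
Layer 17-21: 5 each from A, C, E = 5*3 = 15 chips; eligible A, C, E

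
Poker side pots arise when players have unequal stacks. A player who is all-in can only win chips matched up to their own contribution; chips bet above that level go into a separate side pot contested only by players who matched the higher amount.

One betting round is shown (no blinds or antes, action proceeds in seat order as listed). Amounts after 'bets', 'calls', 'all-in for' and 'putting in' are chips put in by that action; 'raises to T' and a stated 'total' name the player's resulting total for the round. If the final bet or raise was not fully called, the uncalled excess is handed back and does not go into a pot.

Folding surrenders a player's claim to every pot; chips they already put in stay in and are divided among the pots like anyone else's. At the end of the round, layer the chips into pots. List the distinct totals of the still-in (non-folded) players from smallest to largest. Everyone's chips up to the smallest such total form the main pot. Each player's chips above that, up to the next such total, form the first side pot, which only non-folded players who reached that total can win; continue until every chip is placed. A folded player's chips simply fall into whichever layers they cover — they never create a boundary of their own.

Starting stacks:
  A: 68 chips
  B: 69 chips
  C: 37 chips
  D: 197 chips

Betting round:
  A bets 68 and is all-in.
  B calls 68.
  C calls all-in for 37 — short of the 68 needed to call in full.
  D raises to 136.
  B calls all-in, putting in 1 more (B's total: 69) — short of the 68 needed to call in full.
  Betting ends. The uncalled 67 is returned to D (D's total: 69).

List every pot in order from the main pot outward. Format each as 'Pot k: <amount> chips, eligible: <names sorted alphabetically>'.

Pot 1: 148 chips, eligible: A, B, C, D
Pot 2: 93 chips, eligible: A, B, D
Pot 3: 2 chips, eligible: B, D

Derivation:
Contributions (after 67 returned to D): A=68, B=69, C=37, D=69
Pot levels (distinct totals of non-folded players): 37, 68, 69
Layer 1-37: 37 each from A, B, C, D = 37*4 = 148 chips; eligible A, B, C, D
Layer 38-68: 31 each from A, B, D = 31*3 = 93 chips; eligible A, B, D
Layer 69-69: 1 each from B, D = 1*2 = 2 chips; eligible B, D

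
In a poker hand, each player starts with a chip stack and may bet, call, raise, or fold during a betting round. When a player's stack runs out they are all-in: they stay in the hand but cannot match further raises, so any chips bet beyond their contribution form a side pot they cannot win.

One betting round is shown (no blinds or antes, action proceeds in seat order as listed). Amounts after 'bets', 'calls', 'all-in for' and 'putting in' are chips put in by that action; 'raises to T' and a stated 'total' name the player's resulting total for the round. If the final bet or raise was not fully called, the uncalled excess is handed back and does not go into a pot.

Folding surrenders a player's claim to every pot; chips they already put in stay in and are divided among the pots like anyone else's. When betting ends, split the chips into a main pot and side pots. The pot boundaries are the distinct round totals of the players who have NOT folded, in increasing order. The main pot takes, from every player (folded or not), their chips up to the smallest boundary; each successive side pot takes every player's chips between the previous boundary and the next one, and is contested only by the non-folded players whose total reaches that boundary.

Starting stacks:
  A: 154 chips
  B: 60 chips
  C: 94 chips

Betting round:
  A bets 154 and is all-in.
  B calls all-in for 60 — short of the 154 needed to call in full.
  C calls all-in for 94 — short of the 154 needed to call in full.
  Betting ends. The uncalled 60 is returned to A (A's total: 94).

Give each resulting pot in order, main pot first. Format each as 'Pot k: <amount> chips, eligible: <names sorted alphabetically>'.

Contributions (after 60 returned to A): A=94, B=60, C=94
Pot levels (distinct totals of non-folded players): 60, 94
Layer 1-60: 60 each from A, B, C = 60*3 = 180 chips; eligible A, B, C
Layer 61-94: 34 each from A, C = 34*2 = 68 chips; eligible A, C

Pot 1: 180 chips, eligible: A, B, C
Pot 2: 68 chips, eligible: A, C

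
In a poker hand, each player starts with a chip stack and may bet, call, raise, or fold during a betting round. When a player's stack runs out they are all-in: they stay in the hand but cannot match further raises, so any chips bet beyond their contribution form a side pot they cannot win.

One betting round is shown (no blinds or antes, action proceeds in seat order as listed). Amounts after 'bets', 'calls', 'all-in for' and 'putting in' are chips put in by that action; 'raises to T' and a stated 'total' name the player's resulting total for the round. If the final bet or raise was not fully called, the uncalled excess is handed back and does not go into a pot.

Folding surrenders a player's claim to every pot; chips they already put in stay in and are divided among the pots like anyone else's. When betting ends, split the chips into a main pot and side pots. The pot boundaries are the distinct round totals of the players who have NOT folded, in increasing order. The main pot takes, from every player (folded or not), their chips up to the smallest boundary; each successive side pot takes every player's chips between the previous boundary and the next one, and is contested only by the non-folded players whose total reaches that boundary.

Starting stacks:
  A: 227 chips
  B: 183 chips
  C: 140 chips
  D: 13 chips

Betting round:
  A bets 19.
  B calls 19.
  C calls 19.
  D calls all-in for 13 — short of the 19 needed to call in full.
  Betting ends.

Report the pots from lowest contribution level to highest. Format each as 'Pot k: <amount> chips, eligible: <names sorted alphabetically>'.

Contributions: A=19, B=19, C=19, D=13
Pot levels (distinct totals of non-folded players): 13, 19
Layer 1-13: 13 each from A, B, C, D = 13*4 = 52 chips; eligible A, B, C, D
Layer 14-19: 6 each from A, B, C = 6*3 = 18 chips; eligible A, B, C

Pot 1: 52 chips, eligible: A, B, C, D
Pot 2: 18 chips, eligible: A, B, C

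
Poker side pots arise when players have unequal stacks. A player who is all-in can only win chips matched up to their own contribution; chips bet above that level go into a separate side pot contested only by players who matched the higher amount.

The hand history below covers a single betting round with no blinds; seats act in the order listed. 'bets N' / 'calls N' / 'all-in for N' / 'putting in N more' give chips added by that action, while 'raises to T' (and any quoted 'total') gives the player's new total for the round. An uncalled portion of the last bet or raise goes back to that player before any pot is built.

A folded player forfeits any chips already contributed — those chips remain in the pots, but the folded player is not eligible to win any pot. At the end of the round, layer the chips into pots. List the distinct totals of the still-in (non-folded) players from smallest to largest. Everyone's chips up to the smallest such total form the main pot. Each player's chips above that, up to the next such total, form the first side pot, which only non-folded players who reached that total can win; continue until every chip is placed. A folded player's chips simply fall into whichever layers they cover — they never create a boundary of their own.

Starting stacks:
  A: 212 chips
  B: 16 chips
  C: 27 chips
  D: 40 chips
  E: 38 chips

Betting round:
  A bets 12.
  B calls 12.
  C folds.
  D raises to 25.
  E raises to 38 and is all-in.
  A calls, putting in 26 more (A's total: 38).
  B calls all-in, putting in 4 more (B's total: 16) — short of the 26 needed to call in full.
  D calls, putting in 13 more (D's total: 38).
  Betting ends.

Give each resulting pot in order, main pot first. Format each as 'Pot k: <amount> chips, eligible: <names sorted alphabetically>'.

Pot 1: 64 chips, eligible: A, B, D, E
Pot 2: 66 chips, eligible: A, D, E

Derivation:
Contributions: A=38, B=16, D=38, E=38
Folded: C
Pot levels (distinct totals of non-folded players): 16, 38
Layer 1-16: 16 each from A, B, D, E = 16*4 = 64 chips; eligible A, B, D, E
Layer 17-38: 22 each from A, D, E = 22*3 = 66 chips; eligible A, D, E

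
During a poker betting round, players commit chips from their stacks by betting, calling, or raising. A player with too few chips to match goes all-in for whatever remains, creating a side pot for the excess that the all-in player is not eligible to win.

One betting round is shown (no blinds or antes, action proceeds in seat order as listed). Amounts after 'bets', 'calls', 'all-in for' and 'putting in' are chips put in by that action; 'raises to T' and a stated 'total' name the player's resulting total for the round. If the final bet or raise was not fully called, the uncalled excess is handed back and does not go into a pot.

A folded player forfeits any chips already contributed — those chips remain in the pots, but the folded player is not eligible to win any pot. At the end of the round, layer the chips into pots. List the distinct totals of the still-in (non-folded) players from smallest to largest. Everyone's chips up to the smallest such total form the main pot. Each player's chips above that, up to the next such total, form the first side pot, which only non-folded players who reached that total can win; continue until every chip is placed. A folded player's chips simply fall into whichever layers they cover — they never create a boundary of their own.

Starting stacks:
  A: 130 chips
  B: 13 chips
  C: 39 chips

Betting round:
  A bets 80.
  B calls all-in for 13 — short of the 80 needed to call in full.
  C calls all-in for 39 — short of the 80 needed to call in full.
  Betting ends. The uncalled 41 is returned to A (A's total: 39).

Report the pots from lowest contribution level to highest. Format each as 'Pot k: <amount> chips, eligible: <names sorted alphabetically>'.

Contributions (after 41 returned to A): A=39, B=13, C=39
Pot levels (distinct totals of non-folded players): 13, 39
Layer 1-13: 13 each from A, B, C = 13*3 = 39 chips; eligible A, B, C
Layer 14-39: 26 each from A, C = 26*2 = 52 chips; eligible A, C

Pot 1: 39 chips, eligible: A, B, C
Pot 2: 52 chips, eligible: A, C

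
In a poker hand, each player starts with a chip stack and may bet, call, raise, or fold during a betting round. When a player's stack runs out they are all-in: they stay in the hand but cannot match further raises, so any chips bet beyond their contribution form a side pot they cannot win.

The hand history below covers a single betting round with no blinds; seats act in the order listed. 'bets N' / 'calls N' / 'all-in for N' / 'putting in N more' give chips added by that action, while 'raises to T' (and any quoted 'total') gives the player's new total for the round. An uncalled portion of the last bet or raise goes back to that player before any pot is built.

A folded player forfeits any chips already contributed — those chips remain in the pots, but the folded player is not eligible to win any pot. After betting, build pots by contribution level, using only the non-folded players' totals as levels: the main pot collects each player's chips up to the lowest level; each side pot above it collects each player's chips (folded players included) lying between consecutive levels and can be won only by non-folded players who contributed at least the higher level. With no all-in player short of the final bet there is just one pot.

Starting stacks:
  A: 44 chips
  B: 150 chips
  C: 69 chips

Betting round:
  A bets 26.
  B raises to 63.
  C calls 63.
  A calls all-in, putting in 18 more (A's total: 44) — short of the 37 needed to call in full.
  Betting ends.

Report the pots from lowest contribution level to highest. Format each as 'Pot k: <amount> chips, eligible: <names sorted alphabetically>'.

Pot 1: 132 chips, eligible: A, B, C
Pot 2: 38 chips, eligible: B, C

Derivation:
Contributions: A=44, B=63, C=63
Pot levels (distinct totals of non-folded players): 44, 63
Layer 1-44: 44 each from A, B, C = 44*3 = 132 chips; eligible A, B, C
Layer 45-63: 19 each from B, C = 19*2 = 38 chips; eligible B, C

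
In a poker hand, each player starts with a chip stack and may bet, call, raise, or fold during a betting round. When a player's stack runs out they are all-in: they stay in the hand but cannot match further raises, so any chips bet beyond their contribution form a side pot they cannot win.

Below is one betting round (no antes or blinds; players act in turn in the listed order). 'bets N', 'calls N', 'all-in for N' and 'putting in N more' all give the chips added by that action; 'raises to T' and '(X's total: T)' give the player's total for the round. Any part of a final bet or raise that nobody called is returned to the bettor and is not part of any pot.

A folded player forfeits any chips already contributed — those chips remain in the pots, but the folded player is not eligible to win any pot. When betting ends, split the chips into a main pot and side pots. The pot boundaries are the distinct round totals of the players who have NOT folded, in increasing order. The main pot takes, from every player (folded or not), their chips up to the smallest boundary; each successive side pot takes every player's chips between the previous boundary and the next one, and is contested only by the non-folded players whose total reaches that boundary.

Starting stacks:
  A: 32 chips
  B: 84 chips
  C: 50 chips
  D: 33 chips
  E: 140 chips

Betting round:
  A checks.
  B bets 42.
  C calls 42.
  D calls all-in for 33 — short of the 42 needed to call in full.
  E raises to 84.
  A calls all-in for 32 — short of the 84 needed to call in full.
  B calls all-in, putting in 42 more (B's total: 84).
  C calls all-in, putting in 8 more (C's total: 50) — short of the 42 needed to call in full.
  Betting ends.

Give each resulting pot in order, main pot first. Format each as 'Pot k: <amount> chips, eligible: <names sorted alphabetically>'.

Pot 1: 160 chips, eligible: A, B, C, D, E
Pot 2: 4 chips, eligible: B, C, D, E
Pot 3: 51 chips, eligible: B, C, E
Pot 4: 68 chips, eligible: B, E

Derivation:
Contributions: A=32, B=84, C=50, D=33, E=84
Pot levels (distinct totals of non-folded players): 32, 33, 50, 84
Layer 1-32: 32 each from A, B, C, D, E = 32*5 = 160 chips; eligible A, B, C, D, E
Layer 33-33: 1 each from B, C, D, E = 1*4 = 4 chips; eligible B, C, D, E
Layer 34-50: 17 each from B, C, E = 17*3 = 51 chips; eligible B, C, E
Layer 51-84: 34 each from B, E = 34*2 = 68 chips; eligible B, E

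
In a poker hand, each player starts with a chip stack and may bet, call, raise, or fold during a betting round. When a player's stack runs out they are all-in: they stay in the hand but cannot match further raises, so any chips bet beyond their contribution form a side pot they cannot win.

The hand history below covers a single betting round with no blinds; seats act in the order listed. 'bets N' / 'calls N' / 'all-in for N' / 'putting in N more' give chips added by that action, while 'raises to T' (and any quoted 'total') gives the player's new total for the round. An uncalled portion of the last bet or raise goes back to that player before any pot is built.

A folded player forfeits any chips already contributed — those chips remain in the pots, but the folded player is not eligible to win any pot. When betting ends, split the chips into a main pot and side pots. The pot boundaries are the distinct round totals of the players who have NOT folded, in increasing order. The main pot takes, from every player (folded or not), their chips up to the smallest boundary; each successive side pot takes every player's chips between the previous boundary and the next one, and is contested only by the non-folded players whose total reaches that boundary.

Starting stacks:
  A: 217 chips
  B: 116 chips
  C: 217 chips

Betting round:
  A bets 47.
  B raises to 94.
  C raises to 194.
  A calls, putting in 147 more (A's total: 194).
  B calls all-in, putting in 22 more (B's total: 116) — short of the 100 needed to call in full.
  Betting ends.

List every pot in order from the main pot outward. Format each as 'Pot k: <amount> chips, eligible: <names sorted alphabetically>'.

Pot 1: 348 chips, eligible: A, B, C
Pot 2: 156 chips, eligible: A, C

Derivation:
Contributions: A=194, B=116, C=194
Pot levels (distinct totals of non-folded players): 116, 194
Layer 1-116: 116 each from A, B, C = 116*3 = 348 chips; eligible A, B, C
Layer 117-194: 78 each from A, C = 78*2 = 156 chips; eligible A, C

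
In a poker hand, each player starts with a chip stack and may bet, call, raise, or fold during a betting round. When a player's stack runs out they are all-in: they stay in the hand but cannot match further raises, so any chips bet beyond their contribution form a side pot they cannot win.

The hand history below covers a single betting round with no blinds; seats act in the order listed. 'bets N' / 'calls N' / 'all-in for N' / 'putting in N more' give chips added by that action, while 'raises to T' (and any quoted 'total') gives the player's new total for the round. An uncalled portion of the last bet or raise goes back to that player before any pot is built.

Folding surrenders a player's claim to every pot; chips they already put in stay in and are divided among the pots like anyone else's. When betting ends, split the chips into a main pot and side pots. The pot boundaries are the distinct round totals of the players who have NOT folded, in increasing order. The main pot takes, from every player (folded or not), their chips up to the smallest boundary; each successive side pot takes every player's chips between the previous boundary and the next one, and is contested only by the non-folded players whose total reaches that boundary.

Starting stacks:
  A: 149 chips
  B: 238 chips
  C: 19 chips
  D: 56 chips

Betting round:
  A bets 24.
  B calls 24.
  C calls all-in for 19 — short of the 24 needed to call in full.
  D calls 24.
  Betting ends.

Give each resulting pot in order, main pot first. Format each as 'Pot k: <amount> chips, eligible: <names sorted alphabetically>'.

Contributions: A=24, B=24, C=19, D=24
Pot levels (distinct totals of non-folded players): 19, 24
Layer 1-19: 19 each from A, B, C, D = 19*4 = 76 chips; eligible A, B, C, D
Layer 20-24: 5 each from A, B, D = 5*3 = 15 chips; eligible A, B, D

Pot 1: 76 chips, eligible: A, B, C, D
Pot 2: 15 chips, eligible: A, B, D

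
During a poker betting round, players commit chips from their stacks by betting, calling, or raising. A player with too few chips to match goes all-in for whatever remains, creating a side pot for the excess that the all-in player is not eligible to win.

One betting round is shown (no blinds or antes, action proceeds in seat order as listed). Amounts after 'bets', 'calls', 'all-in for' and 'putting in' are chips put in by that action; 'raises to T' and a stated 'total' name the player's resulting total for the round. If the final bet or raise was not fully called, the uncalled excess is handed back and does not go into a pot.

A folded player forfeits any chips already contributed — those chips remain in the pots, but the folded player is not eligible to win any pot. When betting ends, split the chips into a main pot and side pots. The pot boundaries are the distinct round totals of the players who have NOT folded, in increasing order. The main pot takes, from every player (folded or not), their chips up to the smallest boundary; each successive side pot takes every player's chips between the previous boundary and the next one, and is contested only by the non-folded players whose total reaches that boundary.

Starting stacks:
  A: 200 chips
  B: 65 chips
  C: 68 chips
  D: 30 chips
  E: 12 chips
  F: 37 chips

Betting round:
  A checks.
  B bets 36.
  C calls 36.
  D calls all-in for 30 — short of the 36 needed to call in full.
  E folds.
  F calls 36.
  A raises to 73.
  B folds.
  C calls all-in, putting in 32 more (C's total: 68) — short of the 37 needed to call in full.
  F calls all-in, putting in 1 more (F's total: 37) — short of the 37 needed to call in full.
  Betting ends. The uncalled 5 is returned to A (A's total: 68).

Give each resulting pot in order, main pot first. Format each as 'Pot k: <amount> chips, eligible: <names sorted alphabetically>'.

Pot 1: 150 chips, eligible: A, C, D, F
Pot 2: 27 chips, eligible: A, C, F
Pot 3: 62 chips, eligible: A, C

Derivation:
Contributions (after 5 returned to A): A=68, B=36, C=68, D=30, F=37
Folded: B, E
Pot levels (distinct totals of non-folded players): 30, 37, 68
Layer 1-30: 30 each from A, B, C, D, F = 30*5 = 150 chips; eligible A, C, D, F
Layer 31-37: A 7 + B 6 + C 7 + F 7 = 27 chips; eligible A, C, F
Layer 38-68: 31 each from A, C = 31*2 = 62 chips; eligible A, C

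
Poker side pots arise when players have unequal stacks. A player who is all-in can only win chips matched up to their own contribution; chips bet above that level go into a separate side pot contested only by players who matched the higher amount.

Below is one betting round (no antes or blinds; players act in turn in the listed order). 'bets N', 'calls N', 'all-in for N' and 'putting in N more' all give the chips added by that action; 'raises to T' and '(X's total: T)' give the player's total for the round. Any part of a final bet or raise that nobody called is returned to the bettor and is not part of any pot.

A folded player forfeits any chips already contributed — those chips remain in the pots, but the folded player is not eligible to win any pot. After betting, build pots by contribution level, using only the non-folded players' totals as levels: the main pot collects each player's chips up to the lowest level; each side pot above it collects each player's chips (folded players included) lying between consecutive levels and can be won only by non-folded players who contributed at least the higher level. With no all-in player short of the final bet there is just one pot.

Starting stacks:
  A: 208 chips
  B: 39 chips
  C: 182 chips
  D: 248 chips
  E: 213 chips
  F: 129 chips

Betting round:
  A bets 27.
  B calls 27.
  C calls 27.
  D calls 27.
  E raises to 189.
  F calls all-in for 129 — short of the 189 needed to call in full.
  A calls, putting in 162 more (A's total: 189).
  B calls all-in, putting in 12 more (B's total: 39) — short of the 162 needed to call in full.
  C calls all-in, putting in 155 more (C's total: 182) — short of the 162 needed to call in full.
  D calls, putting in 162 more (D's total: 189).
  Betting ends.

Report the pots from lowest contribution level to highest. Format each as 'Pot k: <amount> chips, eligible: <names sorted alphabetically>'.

Contributions: A=189, B=39, C=182, D=189, E=189, F=129
Pot levels (distinct totals of non-folded players): 39, 129, 182, 189
Layer 1-39: 39 each from A, B, C, D, E, F = 39*6 = 234 chips; eligible A, B, C, D, E, F
Layer 40-129: 90 each from A, C, D, E, F = 90*5 = 450 chips; eligible A, C, D, E, F
Layer 130-182: 53 each from A, C, D, E = 53*4 = 212 chips; eligible A, C, D, E
Layer 183-189: 7 each from A, D, E = 7*3 = 21 chips; eligible A, D, E

Pot 1: 234 chips, eligible: A, B, C, D, E, F
Pot 2: 450 chips, eligible: A, C, D, E, F
Pot 3: 212 chips, eligible: A, C, D, E
Pot 4: 21 chips, eligible: A, D, E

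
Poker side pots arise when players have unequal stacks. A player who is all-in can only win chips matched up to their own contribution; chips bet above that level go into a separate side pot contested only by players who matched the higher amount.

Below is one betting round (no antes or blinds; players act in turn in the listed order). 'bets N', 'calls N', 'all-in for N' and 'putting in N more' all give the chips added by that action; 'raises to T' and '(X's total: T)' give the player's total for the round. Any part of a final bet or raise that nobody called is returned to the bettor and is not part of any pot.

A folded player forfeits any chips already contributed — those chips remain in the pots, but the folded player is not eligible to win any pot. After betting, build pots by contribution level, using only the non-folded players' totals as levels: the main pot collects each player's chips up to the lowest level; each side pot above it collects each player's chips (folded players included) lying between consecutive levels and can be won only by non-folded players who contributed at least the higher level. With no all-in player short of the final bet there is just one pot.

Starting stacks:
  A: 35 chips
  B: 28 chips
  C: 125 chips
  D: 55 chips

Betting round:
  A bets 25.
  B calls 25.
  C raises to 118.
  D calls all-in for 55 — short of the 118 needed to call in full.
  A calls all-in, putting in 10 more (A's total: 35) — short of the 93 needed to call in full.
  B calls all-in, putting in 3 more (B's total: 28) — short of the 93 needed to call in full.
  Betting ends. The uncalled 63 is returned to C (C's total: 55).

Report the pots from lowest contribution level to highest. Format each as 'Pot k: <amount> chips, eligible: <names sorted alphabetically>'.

Contributions (after 63 returned to C): A=35, B=28, C=55, D=55
Pot levels (distinct totals of non-folded players): 28, 35, 55
Layer 1-28: 28 each from A, B, C, D = 28*4 = 112 chips; eligible A, B, C, D
Layer 29-35: 7 each from A, C, D = 7*3 = 21 chips; eligible A, C, D
Layer 36-55: 20 each from C, D = 20*2 = 40 chips; eligible C, D

Pot 1: 112 chips, eligible: A, B, C, D
Pot 2: 21 chips, eligible: A, C, D
Pot 3: 40 chips, eligible: C, D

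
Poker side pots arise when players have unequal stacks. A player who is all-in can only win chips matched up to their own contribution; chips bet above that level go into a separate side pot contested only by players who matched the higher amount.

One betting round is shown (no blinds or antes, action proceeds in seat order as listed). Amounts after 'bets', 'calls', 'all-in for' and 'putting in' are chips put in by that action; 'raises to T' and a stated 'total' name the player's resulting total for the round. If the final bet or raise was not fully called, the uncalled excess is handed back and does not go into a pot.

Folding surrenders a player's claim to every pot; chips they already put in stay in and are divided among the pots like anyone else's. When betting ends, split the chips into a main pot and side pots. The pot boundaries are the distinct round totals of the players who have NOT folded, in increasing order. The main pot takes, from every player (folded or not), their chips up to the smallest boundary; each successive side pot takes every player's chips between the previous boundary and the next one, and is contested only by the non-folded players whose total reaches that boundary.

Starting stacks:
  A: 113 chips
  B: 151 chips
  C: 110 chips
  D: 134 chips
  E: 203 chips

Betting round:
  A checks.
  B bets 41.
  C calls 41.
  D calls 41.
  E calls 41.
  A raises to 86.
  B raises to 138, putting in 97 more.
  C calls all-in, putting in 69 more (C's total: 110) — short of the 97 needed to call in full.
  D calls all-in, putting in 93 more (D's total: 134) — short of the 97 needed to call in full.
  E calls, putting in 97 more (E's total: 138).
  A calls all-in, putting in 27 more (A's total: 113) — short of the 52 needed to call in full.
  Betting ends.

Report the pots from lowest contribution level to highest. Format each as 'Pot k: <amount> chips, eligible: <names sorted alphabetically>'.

Contributions: A=113, B=138, C=110, D=134, E=138
Pot levels (distinct totals of non-folded players): 110, 113, 134, 138
Layer 1-110: 110 each from A, B, C, D, E = 110*5 = 550 chips; eligible A, B, C, D, E
Layer 111-113: 3 each from A, B, D, E = 3*4 = 12 chips; eligible A, B, D, E
Layer 114-134: 21 each from B, D, E = 21*3 = 63 chips; eligible B, D, E
Layer 135-138: 4 each from B, E = 4*2 = 8 chips; eligible B, E

Pot 1: 550 chips, eligible: A, B, C, D, E
Pot 2: 12 chips, eligible: A, B, D, E
Pot 3: 63 chips, eligible: B, D, E
Pot 4: 8 chips, eligible: B, E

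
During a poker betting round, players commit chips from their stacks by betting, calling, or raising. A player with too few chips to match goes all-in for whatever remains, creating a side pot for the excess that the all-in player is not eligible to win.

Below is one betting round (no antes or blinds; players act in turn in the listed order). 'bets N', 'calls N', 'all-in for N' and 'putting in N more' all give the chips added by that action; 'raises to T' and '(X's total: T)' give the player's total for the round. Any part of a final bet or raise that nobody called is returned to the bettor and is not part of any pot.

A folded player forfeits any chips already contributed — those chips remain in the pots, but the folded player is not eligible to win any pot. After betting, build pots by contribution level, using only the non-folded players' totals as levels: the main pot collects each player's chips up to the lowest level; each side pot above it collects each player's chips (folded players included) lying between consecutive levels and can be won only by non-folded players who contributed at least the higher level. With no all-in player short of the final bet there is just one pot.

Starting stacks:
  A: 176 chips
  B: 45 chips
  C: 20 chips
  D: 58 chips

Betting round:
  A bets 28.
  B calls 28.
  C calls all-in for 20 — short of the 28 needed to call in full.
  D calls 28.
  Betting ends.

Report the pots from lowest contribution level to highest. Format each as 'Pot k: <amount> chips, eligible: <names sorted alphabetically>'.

Contributions: A=28, B=28, C=20, D=28
Pot levels (distinct totals of non-folded players): 20, 28
Layer 1-20: 20 each from A, B, C, D = 20*4 = 80 chips; eligible A, B, C, D
Layer 21-28: 8 each from A, B, D = 8*3 = 24 chips; eligible A, B, D

Pot 1: 80 chips, eligible: A, B, C, D
Pot 2: 24 chips, eligible: A, B, D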